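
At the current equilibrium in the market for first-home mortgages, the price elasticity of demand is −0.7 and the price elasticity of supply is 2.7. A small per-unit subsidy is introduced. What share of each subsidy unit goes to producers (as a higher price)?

Producer share = 7/34

For a small subsidy around the equilibrium, the benefit split depends on the relative slopes, which at a point are proportional to the elasticities.
Buyer share = εs/(εs + |εd|) = 2.7/(2.7 + 0.7) = 27/34; seller share = |εd|/(εs + |εd|) = 7/34.
So producers capture 7/34 of the subsidy.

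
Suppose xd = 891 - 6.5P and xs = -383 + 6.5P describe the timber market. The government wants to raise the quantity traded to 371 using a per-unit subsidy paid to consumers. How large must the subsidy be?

At x = 371, invert demand for the buyer price: Pb = (891 − 371)/6.5 = 80; invert supply for the seller price: Ps = (371 − (-383))/6.5 = 116.
The subsidy must fill the gap: s = Ps − Pb = 116 − 80 = 36.

Required subsidy s = 36 per unit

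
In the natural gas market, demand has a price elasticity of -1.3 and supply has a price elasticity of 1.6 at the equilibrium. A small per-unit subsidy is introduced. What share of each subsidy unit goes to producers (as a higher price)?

Producer share = 13/29

For a small subsidy around the equilibrium, the benefit split depends on the relative slopes, which at a point are proportional to the elasticities.
Buyer share = εs/(εs + |εd|) = 1.6/(1.6 + 1.3) = 16/29; seller share = |εd|/(εs + |εd|) = 13/29.
So producers capture 13/29 of the subsidy.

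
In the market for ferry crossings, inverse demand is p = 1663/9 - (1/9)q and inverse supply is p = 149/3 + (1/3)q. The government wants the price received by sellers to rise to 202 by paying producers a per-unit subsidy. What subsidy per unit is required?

Required subsidy s = 68 per unit

At a seller price of 202, quantity supplied is -149 + 3·202 = 457.
Buyers absorb 457 only when they pay pb = 1663/9 − (1/9)·457 = 134.
s = ps − pb = 202 − 134 = 68.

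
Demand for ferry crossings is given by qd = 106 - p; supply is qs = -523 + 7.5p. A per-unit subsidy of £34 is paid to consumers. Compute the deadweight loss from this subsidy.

Deadweight loss = £510

Pre-subsidy: 106 - p = -523 + 7.5p gives p* = 74, q* = 32.
With the rebate, buyers effectively pay pb = ps − 34, where ps is the price sellers receive.
Demand in terms of ps becomes qd = 106 − 1(ps − 34) = 140 - ps. Setting this equal to supply: 140 - ps = -523 + 7.5ps, so ps = 78.
Buyers pay pb = 78 − 34 = 44; q' = -523 + 7.5·78 = 62.
The subsidy expands output by 62 − 32 = 30 past the efficient level; on those units the gap between marginal cost and willingness to pay runs from 0 up to 34.
DWL = ½ × 34 × 30 = 510.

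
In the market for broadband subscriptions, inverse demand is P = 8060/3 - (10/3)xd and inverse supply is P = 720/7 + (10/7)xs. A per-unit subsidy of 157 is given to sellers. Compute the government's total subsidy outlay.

Government cost = 90364.49

Pre-subsidy: 8060/3 - (10/3)x = 720/7 + (10/7)x gives x* = 542.6 and P* = 878.
With the subsidy, sellers receive Ps = Pb + 157 for each unit, where Pb is the price buyers pay.
On the curves, Pb = 8060/3 - (10/3)x and Ps = 720/7 + (10/7)x; the wedge Ps − Pb = 157 gives 720/7 + (10/7)x − (8060/3 - (10/3)x) = 157, so x' = 575.57.
Then Pb = 8060/3 − (10/3)·575.57 = 768.1 and Ps = 720/7 + (10/7)·575.57 = 925.1.
Government outlay = subsidy × quantity = 157 × 575.57 = 90364.49.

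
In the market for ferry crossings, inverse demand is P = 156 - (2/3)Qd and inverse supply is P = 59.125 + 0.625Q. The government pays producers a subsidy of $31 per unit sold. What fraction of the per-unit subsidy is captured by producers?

Pre-subsidy: 156 - (2/3)Q = 59.125 + 0.625Q gives Q* = 75 and P* = 106.
With the subsidy, sellers receive Ps = Pb + 31 for each unit, where Pb is the price buyers pay.
On the curves, Pb = 156 - (2/3)Q and Ps = 59.125 + 0.625Q; the wedge Ps − Pb = 31 gives 59.125 + 0.625Q − (156 - (2/3)Q) = 31, so Q' = 99.
Then Pb = 156 − (2/3)·99 = 90 and Ps = 59.125 + 0.625·99 = 121.
Buyers' price falls by P* − Pb = 106 − 90 = 16; sellers' price rises by Ps − P* = 121 − 106 = 15.
So producers capture 15/31 = 15/31 of each unit of subsidy.

Producer share = 15/31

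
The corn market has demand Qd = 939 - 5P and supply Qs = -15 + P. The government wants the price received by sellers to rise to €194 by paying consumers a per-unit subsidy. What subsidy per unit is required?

At a seller price of 194, quantity supplied is -15 + 1·194 = 179.
Buyers absorb 179 only when they pay Pb with 939 − 5·Pb = 179, i.e. Pb = 152.
s = Ps − Pb = 194 − 152 = 42.

Required subsidy s = €42 per unit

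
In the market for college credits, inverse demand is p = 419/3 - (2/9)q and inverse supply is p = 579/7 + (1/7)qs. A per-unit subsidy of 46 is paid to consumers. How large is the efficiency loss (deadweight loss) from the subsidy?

Deadweight loss = 2898

Pre-subsidy: 419/3 - (2/9)q = 579/7 + (1/7)q gives q* = 156 and p* = 105.
With the rebate, buyers effectively pay pb = ps − 46, where ps is the price sellers receive.
On the curves, pb = 419/3 - (2/9)q and ps = 579/7 + (1/7)q; the wedge ps − pb = 46 gives 579/7 + (1/7)q − (419/3 - (2/9)q) = 46, so q' = 282.
Then pb = 419/3 − (2/9)·282 = 77 and ps = 579/7 + (1/7)·282 = 123.
The subsidy expands output by 282 − 156 = 126 past the efficient level; on those units the gap between marginal cost and willingness to pay runs from 0 up to 46.
DWL = ½ × 46 × 126 = 2898.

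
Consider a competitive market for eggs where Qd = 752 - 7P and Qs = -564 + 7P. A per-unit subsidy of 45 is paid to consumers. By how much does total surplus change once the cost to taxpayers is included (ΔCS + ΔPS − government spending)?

Pre-subsidy: 752 - 7P = -564 + 7P gives P* = 94, Q* = 94.
With the rebate, buyers effectively pay Pb = Ps − 45, where Ps is the price sellers receive.
Demand in terms of Ps becomes Qd = 752 − 7(Ps − 45) = 1067 - 7Ps. Setting this equal to supply: 1067 - 7Ps = -564 + 7Ps, so Ps = 116.5.
Buyers pay Pb = 116.5 − 45 = 71.5; Q' = -564 + 7·116.5 = 251.5.
ΔCS = ½(94 + 251.5)(94 − 71.5) = 3886.875; ΔPS = ½(94 + 251.5)(116.5 − 94) = 3886.875.
Government spending = 45 × 251.5 = 11317.5.
Net change = 3886.875 + 3886.875 − 11317.5 = -3543.75. The loss equals the DWL triangle ½·45·157.5.

Net change in total surplus = -3543.75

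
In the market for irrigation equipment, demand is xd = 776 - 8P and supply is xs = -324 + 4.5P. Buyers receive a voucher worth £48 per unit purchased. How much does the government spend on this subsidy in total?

Pre-subsidy: 776 - 8P = -324 + 4.5P gives P* = 88, x* = 72.
With the rebate, buyers effectively pay Pb = Ps − 48, where Ps is the price sellers receive.
Demand in terms of Ps becomes xd = 776 − 8(Ps − 48) = 1160 - 8Ps. Setting this equal to supply: 1160 - 8Ps = -324 + 4.5Ps, so Ps = 118.72.
Buyers pay Pb = 118.72 − 48 = 70.72; x' = -324 + 4.5·118.72 = 210.24.
Government outlay = subsidy × quantity = 48 × 210.24 = 10091.52.

Government cost = £10091.52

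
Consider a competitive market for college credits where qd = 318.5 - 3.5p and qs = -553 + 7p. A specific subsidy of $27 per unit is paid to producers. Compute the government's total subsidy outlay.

Pre-subsidy: 318.5 - 3.5p = -553 + 7p gives p* = 83, q* = 28.
With the subsidy, sellers receive ps = pb + 27 for each unit, where pb is the price buyers pay.
Supply in terms of pb becomes qs = -553 + 7(pb + 27) = -364 + 7pb. Setting this equal to demand: 318.5 - 3.5pb = -364 + 7pb, so pb = 65.
Sellers receive ps = 65 + 27 = 92; q' = 318.5 − 3.5·65 = 91.
Government outlay = subsidy × quantity = 27 × 91 = 2457.

Government cost = $2457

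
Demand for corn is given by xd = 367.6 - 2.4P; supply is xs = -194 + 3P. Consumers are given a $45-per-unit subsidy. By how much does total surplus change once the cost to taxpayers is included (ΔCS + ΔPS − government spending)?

Net change in total surplus = -$1350

Pre-subsidy: 367.6 - 2.4P = -194 + 3P gives P* = 104, x* = 118.
With the rebate, buyers effectively pay Pb = Ps − 45, where Ps is the price sellers receive.
Demand in terms of Ps becomes xd = 367.6 − 2.4(Ps − 45) = 475.6 - 2.4Ps. Setting this equal to supply: 475.6 - 2.4Ps = -194 + 3Ps, so Ps = 124.
Buyers pay Pb = 124 − 45 = 79; x' = -194 + 3·124 = 178.
ΔCS = ½(118 + 178)(104 − 79) = 3700; ΔPS = ½(118 + 178)(124 − 104) = 2960.
Government spending = 45 × 178 = 8010.
Net change = 3700 + 2960 − 8010 = -1350. The loss equals the DWL triangle ½·45·60.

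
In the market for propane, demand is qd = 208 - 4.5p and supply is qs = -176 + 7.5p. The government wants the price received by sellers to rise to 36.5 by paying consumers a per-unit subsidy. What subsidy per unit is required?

Required subsidy s = 12 per unit

At a seller price of 36.5, quantity supplied is -176 + 7.5·36.5 = 97.75.
Buyers absorb 97.75 only when they pay pb with 208 − 4.5·pb = 97.75, i.e. pb = 24.5.
s = ps − pb = 36.5 − 24.5 = 12.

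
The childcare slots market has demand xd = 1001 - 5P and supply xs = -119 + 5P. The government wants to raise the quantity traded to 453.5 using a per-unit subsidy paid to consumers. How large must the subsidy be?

At x = 453.5, invert demand for the buyer price: Pb = (1001 − 453.5)/5 = 109.5; invert supply for the seller price: Ps = (453.5 − (-119))/5 = 114.5.
The subsidy must fill the gap: s = Ps − Pb = 114.5 − 109.5 = 5.

Required subsidy s = 5 per unit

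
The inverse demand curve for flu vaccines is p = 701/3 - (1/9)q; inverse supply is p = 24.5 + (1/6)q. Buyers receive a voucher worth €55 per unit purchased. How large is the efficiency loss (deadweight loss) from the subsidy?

Pre-subsidy: 701/3 - (1/9)q = 24.5 + (1/6)q gives q* = 753 and p* = 150.
With the rebate, buyers effectively pay pb = ps − 55, where ps is the price sellers receive.
On the curves, pb = 701/3 - (1/9)q and ps = 24.5 + (1/6)q; the wedge ps − pb = 55 gives 24.5 + (1/6)q − (701/3 - (1/9)q) = 55, so q' = 951.
Then pb = 701/3 − (1/9)·951 = 128 and ps = 24.5 + (1/6)·951 = 183.
The subsidy expands output by 951 − 753 = 198 past the efficient level; on those units the gap between marginal cost and willingness to pay runs from 0 up to 55.
DWL = ½ × 55 × 198 = 5445.

Deadweight loss = €5445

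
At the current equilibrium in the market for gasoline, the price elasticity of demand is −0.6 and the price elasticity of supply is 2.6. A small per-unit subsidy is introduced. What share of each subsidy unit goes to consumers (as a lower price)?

For a small subsidy around the equilibrium, the benefit split depends on the relative slopes, which at a point are proportional to the elasticities.
Buyer share = εs/(εs + |εd|) = 2.6/(2.6 + 0.6) = 0.8125; seller share = |εd|/(εs + |εd|) = 0.1875.

Consumer share = 0.8125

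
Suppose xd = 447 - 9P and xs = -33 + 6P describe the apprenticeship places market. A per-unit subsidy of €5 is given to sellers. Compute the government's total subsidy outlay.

Government cost = €885

Pre-subsidy: 447 - 9P = -33 + 6P gives P* = 32, x* = 159.
With the subsidy, sellers receive Ps = Pb + 5 for each unit, where Pb is the price buyers pay.
Supply in terms of Pb becomes xs = -33 + 6(Pb + 5) = -3 + 6Pb. Setting this equal to demand: 447 - 9Pb = -3 + 6Pb, so Pb = 30.
Sellers receive Ps = 30 + 5 = 35; x' = 447 − 9·30 = 177.
Government outlay = subsidy × quantity = 5 × 177 = 885.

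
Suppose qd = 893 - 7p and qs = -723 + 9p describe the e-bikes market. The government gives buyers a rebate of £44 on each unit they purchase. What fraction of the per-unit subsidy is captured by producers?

Producer share = 0.4375

Pre-subsidy: 893 - 7p = -723 + 9p gives p* = 101, q* = 186.
With the rebate, buyers effectively pay pb = ps − 44, where ps is the price sellers receive.
Demand in terms of ps becomes qd = 893 − 7(ps − 44) = 1201 - 7ps. Setting this equal to supply: 1201 - 7ps = -723 + 9ps, so ps = 120.25.
Buyers pay pb = 120.25 − 44 = 76.25; q' = -723 + 9·120.25 = 359.25.
Buyers' price falls by p* − pb = 101 − 76.25 = 24.75; sellers' price rises by ps − p* = 120.25 − 101 = 19.25.
So producers capture 19.25/44 = 0.4375 of each unit of subsidy.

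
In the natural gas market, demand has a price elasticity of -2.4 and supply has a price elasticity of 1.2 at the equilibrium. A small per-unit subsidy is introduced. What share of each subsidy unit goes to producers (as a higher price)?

For a small subsidy around the equilibrium, the benefit split depends on the relative slopes, which at a point are proportional to the elasticities.
Buyer share = εs/(εs + |εd|) = 1.2/(1.2 + 2.4) = 1/3; seller share = |εd|/(εs + |εd|) = 2/3.
So producers capture 2/3 of the subsidy.

Producer share = 2/3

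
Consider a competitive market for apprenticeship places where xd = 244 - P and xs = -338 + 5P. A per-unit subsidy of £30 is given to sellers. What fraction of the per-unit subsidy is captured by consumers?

Pre-subsidy: 244 - P = -338 + 5P gives P* = 97, x* = 147.
With the subsidy, sellers receive Ps = Pb + 30 for each unit, where Pb is the price buyers pay.
Supply in terms of Pb becomes xs = -338 + 5(Pb + 30) = -188 + 5Pb. Setting this equal to demand: 244 - Pb = -188 + 5Pb, so Pb = 72.
Sellers receive Ps = 72 + 30 = 102; x' = 244 − 1·72 = 172.
Buyers' price falls by P* − Pb = 97 − 72 = 25; sellers' price rises by Ps − P* = 102 − 97 = 5.
So consumers capture 25/30 = 5/6 of each unit of subsidy.

Consumer share = 5/6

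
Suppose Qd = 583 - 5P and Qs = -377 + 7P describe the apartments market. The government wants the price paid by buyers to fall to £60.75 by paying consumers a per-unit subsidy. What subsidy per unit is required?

At a buyer price of 60.75, quantity demanded is 583 − 5·60.75 = 279.25.
Sellers supply 279.25 only when they receive Ps with -377 + 7·Ps = 279.25, i.e. Ps = 93.75.
s = Ps − Pb = 93.75 − 60.75 = 33.

Required subsidy s = £33 per unit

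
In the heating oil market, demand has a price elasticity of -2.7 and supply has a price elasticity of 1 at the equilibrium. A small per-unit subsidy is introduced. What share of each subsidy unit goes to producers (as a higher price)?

For a small subsidy around the equilibrium, the benefit split depends on the relative slopes, which at a point are proportional to the elasticities.
Buyer share = εs/(εs + |εd|) = 1/(1 + 2.7) = 10/37; seller share = |εd|/(εs + |εd|) = 27/37.
So producers capture 27/37 of the subsidy.

Producer share = 27/37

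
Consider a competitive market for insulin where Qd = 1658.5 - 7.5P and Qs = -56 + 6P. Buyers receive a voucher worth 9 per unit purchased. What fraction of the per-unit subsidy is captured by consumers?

Consumer share = 4/9

Pre-subsidy: 1658.5 - 7.5P = -56 + 6P gives P* = 127, Q* = 706.
With the rebate, buyers effectively pay Pb = Ps − 9, where Ps is the price sellers receive.
Demand in terms of Ps becomes Qd = 1658.5 − 7.5(Ps − 9) = 1726 - 7.5Ps. Setting this equal to supply: 1726 - 7.5Ps = -56 + 6Ps, so Ps = 132.
Buyers pay Pb = 132 − 9 = 123; Q' = -56 + 6·132 = 736.
Buyers' price falls by P* − Pb = 127 − 123 = 4; sellers' price rises by Ps − P* = 132 − 127 = 5.
So consumers capture 4/9 = 4/9 of each unit of subsidy.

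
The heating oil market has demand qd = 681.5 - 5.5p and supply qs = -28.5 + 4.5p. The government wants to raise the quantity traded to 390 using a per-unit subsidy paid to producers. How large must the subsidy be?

At q = 390, invert demand for the buyer price: pb = (681.5 − 390)/5.5 = 53; invert supply for the seller price: ps = (390 − (-28.5))/4.5 = 93.
The subsidy must fill the gap: s = ps − pb = 93 − 53 = 40.

Required subsidy s = 40 per unit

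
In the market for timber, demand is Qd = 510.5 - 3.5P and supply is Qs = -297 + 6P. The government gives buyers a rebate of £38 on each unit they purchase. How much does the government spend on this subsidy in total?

Government cost = £11286

Pre-subsidy: 510.5 - 3.5P = -297 + 6P gives P* = 85, Q* = 213.
With the rebate, buyers effectively pay Pb = Ps − 38, where Ps is the price sellers receive.
Demand in terms of Ps becomes Qd = 510.5 − 3.5(Ps − 38) = 643.5 - 3.5Ps. Setting this equal to supply: 643.5 - 3.5Ps = -297 + 6Ps, so Ps = 99.
Buyers pay Pb = 99 − 38 = 61; Q' = -297 + 6·99 = 297.
Government outlay = subsidy × quantity = 38 × 297 = 11286.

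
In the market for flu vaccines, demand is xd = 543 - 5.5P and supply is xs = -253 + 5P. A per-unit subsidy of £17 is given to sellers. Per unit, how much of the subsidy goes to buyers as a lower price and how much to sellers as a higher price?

Buyers gain 170/21 per unit; sellers gain 187/21 per unit

Pre-subsidy: 543 - 5.5P = -253 + 5P gives P* = 1592/21, x* = 2647/21.
With the subsidy, sellers receive Ps = Pb + 17 for each unit, where Pb is the price buyers pay.
Supply in terms of Pb becomes xs = -253 + 5(Pb + 17) = -168 + 5Pb. Setting this equal to demand: 543 - 5.5Pb = -168 + 5Pb, so Pb = 474/7.
Sellers receive Ps = 474/7 + 17 = 593/7; x' = 543 − 5.5·(474/7) = 1194/7.
Buyers' price falls by P* − Pb = 1592/21 − 474/7 = 170/21; sellers' price rises by Ps − P* = 593/7 − 1592/21 = 187/21.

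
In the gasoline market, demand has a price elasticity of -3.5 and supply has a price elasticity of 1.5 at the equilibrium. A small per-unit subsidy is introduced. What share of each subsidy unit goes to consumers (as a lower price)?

For a small subsidy around the equilibrium, the benefit split depends on the relative slopes, which at a point are proportional to the elasticities.
Buyer share = εs/(εs + |εd|) = 1.5/(1.5 + 3.5) = 0.3; seller share = |εd|/(εs + |εd|) = 0.7.

Consumer share = 0.3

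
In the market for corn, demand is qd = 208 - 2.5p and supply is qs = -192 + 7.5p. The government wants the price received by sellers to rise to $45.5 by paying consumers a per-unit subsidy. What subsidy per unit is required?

Required subsidy s = $22 per unit

At a seller price of 45.5, quantity supplied is -192 + 7.5·45.5 = 149.25.
Buyers absorb 149.25 only when they pay pb with 208 − 2.5·pb = 149.25, i.e. pb = 23.5.
s = ps − pb = 45.5 − 23.5 = 22.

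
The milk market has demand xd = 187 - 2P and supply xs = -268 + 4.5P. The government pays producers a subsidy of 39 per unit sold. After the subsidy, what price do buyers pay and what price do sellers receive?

Pre-subsidy: 187 - 2P = -268 + 4.5P gives P* = 70, x* = 47.
With the subsidy, sellers receive Ps = Pb + 39 for each unit, where Pb is the price buyers pay.
Supply in terms of Pb becomes xs = -268 + 4.5(Pb + 39) = -92.5 + 4.5Pb. Setting this equal to demand: 187 - 2Pb = -92.5 + 4.5Pb, so Pb = 43.
Sellers receive Ps = 43 + 39 = 82; x' = 187 − 2·43 = 101.

Buyers pay 43; sellers receive 82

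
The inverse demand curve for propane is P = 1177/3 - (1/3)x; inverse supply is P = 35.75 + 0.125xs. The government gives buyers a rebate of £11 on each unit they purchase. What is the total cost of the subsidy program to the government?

Pre-subsidy: 1177/3 - (1/3)x = 35.75 + 0.125x gives x* = 778 and P* = 133.
With the rebate, buyers effectively pay Pb = Ps − 11, where Ps is the price sellers receive.
On the curves, Pb = 1177/3 - (1/3)x and Ps = 35.75 + 0.125x; the wedge Ps − Pb = 11 gives 35.75 + 0.125x − (1177/3 - (1/3)x) = 11, so x' = 802.
Then Pb = 1177/3 − (1/3)·802 = 125 and Ps = 35.75 + 0.125·802 = 136.
Government outlay = subsidy × quantity = 11 × 802 = 8822.

Government cost = £8822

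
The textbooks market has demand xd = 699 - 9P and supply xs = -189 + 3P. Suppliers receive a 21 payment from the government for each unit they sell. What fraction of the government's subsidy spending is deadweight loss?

Pre-subsidy: 699 - 9P = -189 + 3P gives P* = 74, x* = 33.
With the subsidy, sellers receive Ps = Pb + 21 for each unit, where Pb is the price buyers pay.
Supply in terms of Pb becomes xs = -189 + 3(Pb + 21) = -126 + 3Pb. Setting this equal to demand: 699 - 9Pb = -126 + 3Pb, so Pb = 68.75.
Sellers receive Ps = 68.75 + 21 = 89.75; x' = 699 − 9·68.75 = 80.25.
ΔCS = ½(33 + 80.25)(74 − 68.75) = 297.28125; ΔPS = ½(33 + 80.25)(89.75 − 74) = 891.84375.
Government spending = 21 × 80.25 = 1685.25.
DWL = ½ × 21 × (80.25 − 33) = 496.125; fraction = 496.125 / 1685.25 = 63/214.

DWL / government spending = 63/214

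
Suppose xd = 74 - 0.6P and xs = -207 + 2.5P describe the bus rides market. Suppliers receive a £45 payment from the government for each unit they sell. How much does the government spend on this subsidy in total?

Government cost = 57735/31

Pre-subsidy: 74 - 0.6P = -207 + 2.5P gives P* = 2810/31, x* = 608/31.
With the subsidy, sellers receive Ps = Pb + 45 for each unit, where Pb is the price buyers pay.
Supply in terms of Pb becomes xs = -207 + 2.5(Pb + 45) = -94.5 + 2.5Pb. Setting this equal to demand: 74 - 0.6Pb = -94.5 + 2.5Pb, so Pb = 1685/31.
Sellers receive Ps = 1685/31 + 45 = 3080/31; x' = 74 − 0.6·(1685/31) = 1283/31.
Government outlay = subsidy × quantity = 45 × 1283/31 = 57735/31.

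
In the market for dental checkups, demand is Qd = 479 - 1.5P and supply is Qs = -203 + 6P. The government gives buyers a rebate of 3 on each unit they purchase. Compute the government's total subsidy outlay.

Pre-subsidy: 479 - 1.5P = -203 + 6P gives P* = 1364/15, Q* = 342.6.
With the rebate, buyers effectively pay Pb = Ps − 3, where Ps is the price sellers receive.
Demand in terms of Ps becomes Qd = 479 − 1.5(Ps − 3) = 483.5 - 1.5Ps. Setting this equal to supply: 483.5 - 1.5Ps = -203 + 6Ps, so Ps = 1373/15.
Buyers pay Pb = 1373/15 − 3 = 1328/15; Q' = -203 + 6·(1373/15) = 346.2.
Government outlay = subsidy × quantity = 3 × 346.2 = 1038.6.

Government cost = 1038.6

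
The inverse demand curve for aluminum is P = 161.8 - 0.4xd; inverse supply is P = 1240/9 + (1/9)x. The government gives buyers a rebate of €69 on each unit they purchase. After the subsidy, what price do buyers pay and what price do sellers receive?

Pre-subsidy: 161.8 - 0.4x = 1240/9 + (1/9)x gives x* = 47 and P* = 143.
With the rebate, buyers effectively pay Pb = Ps − 69, where Ps is the price sellers receive.
On the curves, Pb = 161.8 - 0.4x and Ps = 1240/9 + (1/9)x; the wedge Ps − Pb = 69 gives 1240/9 + (1/9)x − (161.8 - 0.4x) = 69, so x' = 182.
Then Pb = 161.8 − 0.4·182 = 89 and Ps = 1240/9 + (1/9)·182 = 158.

Buyers pay €89; sellers receive €158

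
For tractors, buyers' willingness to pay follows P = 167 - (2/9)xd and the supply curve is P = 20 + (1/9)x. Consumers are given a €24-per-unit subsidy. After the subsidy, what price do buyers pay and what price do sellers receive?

Pre-subsidy: 167 - (2/9)x = 20 + (1/9)x gives x* = 441 and P* = 69.
With the rebate, buyers effectively pay Pb = Ps − 24, where Ps is the price sellers receive.
On the curves, Pb = 167 - (2/9)x and Ps = 20 + (1/9)x; the wedge Ps − Pb = 24 gives 20 + (1/9)x − (167 - (2/9)x) = 24, so x' = 513.
Then Pb = 167 − (2/9)·513 = 53 and Ps = 20 + (1/9)·513 = 77.

Buyers pay €53; sellers receive €77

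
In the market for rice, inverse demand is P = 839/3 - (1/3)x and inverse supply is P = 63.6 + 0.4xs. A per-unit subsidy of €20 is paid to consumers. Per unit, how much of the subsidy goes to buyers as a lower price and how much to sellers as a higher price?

Buyers gain 100/11 per unit; sellers gain 120/11 per unit

Pre-subsidy: 839/3 - (1/3)x = 63.6 + 0.4x gives x* = 3241/11 and P* = 1996/11.
With the rebate, buyers effectively pay Pb = Ps − 20, where Ps is the price sellers receive.
On the curves, Pb = 839/3 - (1/3)x and Ps = 63.6 + 0.4x; the wedge Ps − Pb = 20 gives 63.6 + 0.4x − (839/3 - (1/3)x) = 20, so x' = 3541/11.
Then Pb = 839/3 − (1/3)·(3541/11) = 1896/11 and Ps = 63.6 + 0.4·(3541/11) = 2116/11.
Buyers' price falls by P* − Pb = 1996/11 − 1896/11 = 100/11; sellers' price rises by Ps − P* = 2116/11 − 1996/11 = 120/11.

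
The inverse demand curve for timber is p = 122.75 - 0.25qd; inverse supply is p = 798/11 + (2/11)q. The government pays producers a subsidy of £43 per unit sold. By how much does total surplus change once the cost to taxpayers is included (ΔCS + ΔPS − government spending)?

Net change in total surplus = -40678/19

Pre-subsidy: 122.75 - 0.25q = 798/11 + (2/11)q gives q* = 2209/19 and p* = 1780/19.
With the subsidy, sellers receive ps = pb + 43 for each unit, where pb is the price buyers pay.
On the curves, pb = 122.75 - 0.25q and ps = 798/11 + (2/11)q; the wedge ps − pb = 43 gives 798/11 + (2/11)q − (122.75 - 0.25q) = 43, so q' = 4101/19.
Then pb = 122.75 − 0.25·(4101/19) = 1307/19 and ps = 798/11 + (2/11)·(4101/19) = 2124/19.
ΔCS = ½(2209/19 + 4101/19)(1780/19 − 1307/19) = 1492315/361; ΔPS = ½(2209/19 + 4101/19)(2124/19 − 1780/19) = 1085320/361.
Government spending = 43 × 4101/19 = 176343/19.
Net change = 1492315/361 + 1085320/361 − 176343/19 = -40678/19. The loss equals the DWL triangle ½·43·1892/19.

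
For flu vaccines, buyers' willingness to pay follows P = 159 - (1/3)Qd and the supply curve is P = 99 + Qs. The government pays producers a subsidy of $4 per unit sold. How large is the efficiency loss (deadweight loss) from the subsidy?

Deadweight loss = $6

Pre-subsidy: 159 - (1/3)Q = 99 + Q gives Q* = 45 and P* = 144.
With the subsidy, sellers receive Ps = Pb + 4 for each unit, where Pb is the price buyers pay.
On the curves, Pb = 159 - (1/3)Q and Ps = 99 + Q; the wedge Ps − Pb = 4 gives 99 + Q − (159 - (1/3)Q) = 4, so Q' = 48.
Then Pb = 159 − (1/3)·48 = 143 and Ps = 99 + 1·48 = 147.
The subsidy expands output by 48 − 45 = 3 past the efficient level; on those units the gap between marginal cost and willingness to pay runs from 0 up to 4.
DWL = ½ × 4 × 3 = 6.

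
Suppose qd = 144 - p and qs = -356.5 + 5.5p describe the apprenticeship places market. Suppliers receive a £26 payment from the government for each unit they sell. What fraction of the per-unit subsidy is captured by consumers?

Consumer share = 11/13

Pre-subsidy: 144 - p = -356.5 + 5.5p gives p* = 77, q* = 67.
With the subsidy, sellers receive ps = pb + 26 for each unit, where pb is the price buyers pay.
Supply in terms of pb becomes qs = -356.5 + 5.5(pb + 26) = -213.5 + 5.5pb. Setting this equal to demand: 144 - pb = -213.5 + 5.5pb, so pb = 55.
Sellers receive ps = 55 + 26 = 81; q' = 144 − 1·55 = 89.
Buyers' price falls by p* − pb = 77 − 55 = 22; sellers' price rises by ps − p* = 81 − 77 = 4.
So consumers capture 22/26 = 11/13 of each unit of subsidy.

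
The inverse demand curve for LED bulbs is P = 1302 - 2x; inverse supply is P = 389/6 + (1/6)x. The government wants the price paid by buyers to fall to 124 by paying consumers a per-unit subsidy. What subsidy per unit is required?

At a buyer price of 124, quantity demanded is 651 − 0.5·124 = 589.
Sellers supply 589 only when they receive Ps = 389/6 + (1/6)·589 = 163.
s = Ps − Pb = 163 − 124 = 39.

Required subsidy s = 39 per unit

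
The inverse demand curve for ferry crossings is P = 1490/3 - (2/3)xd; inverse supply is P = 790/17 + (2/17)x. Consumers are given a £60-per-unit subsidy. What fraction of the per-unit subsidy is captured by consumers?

Pre-subsidy: 1490/3 - (2/3)x = 790/17 + (2/17)x gives x* = 574 and P* = 114.
With the rebate, buyers effectively pay Pb = Ps − 60, where Ps is the price sellers receive.
On the curves, Pb = 1490/3 - (2/3)x and Ps = 790/17 + (2/17)x; the wedge Ps − Pb = 60 gives 790/17 + (2/17)x − (1490/3 - (2/3)x) = 60, so x' = 650.5.
Then Pb = 1490/3 − (2/3)·650.5 = 63 and Ps = 790/17 + (2/17)·650.5 = 123.
Buyers' price falls by P* − Pb = 114 − 63 = 51; sellers' price rises by Ps − P* = 123 − 114 = 9.
So consumers capture 51/60 = 0.85 of each unit of subsidy.

Consumer share = 0.85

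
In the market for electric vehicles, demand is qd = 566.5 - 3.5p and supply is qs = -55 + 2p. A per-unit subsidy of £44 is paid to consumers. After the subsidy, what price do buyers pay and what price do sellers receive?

Pre-subsidy: 566.5 - 3.5p = -55 + 2p gives p* = 113, q* = 171.
With the rebate, buyers effectively pay pb = ps − 44, where ps is the price sellers receive.
Demand in terms of ps becomes qd = 566.5 − 3.5(ps − 44) = 720.5 - 3.5ps. Setting this equal to supply: 720.5 - 3.5ps = -55 + 2ps, so ps = 141.
Buyers pay pb = 141 − 44 = 97; q' = -55 + 2·141 = 227.

Buyers pay £97; sellers receive £141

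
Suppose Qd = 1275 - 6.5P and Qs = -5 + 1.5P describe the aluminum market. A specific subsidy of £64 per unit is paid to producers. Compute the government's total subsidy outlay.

Government cost = £20032

Pre-subsidy: 1275 - 6.5P = -5 + 1.5P gives P* = 160, Q* = 235.
With the subsidy, sellers receive Ps = Pb + 64 for each unit, where Pb is the price buyers pay.
Supply in terms of Pb becomes Qs = -5 + 1.5(Pb + 64) = 91 + 1.5Pb. Setting this equal to demand: 1275 - 6.5Pb = 91 + 1.5Pb, so Pb = 148.
Sellers receive Ps = 148 + 64 = 212; Q' = 1275 − 6.5·148 = 313.
Government outlay = subsidy × quantity = 64 × 313 = 20032.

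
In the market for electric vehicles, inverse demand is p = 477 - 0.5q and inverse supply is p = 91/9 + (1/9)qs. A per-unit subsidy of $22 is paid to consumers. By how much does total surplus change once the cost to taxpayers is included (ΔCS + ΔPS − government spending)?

Net change in total surplus = -$396

Pre-subsidy: 477 - 0.5q = 91/9 + (1/9)q gives q* = 764 and p* = 95.
With the rebate, buyers effectively pay pb = ps − 22, where ps is the price sellers receive.
On the curves, pb = 477 - 0.5q and ps = 91/9 + (1/9)q; the wedge ps − pb = 22 gives 91/9 + (1/9)q − (477 - 0.5q) = 22, so q' = 800.
Then pb = 477 − 0.5·800 = 77 and ps = 91/9 + (1/9)·800 = 99.
ΔCS = ½(764 + 800)(95 − 77) = 14076; ΔPS = ½(764 + 800)(99 − 95) = 3128.
Government spending = 22 × 800 = 17600.
Net change = 14076 + 3128 − 17600 = -396. The loss equals the DWL triangle ½·22·36.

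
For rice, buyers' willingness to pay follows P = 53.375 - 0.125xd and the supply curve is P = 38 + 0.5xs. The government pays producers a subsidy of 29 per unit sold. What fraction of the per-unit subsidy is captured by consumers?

Pre-subsidy: 53.375 - 0.125x = 38 + 0.5x gives x* = 24.6 and P* = 50.3.
With the subsidy, sellers receive Ps = Pb + 29 for each unit, where Pb is the price buyers pay.
On the curves, Pb = 53.375 - 0.125x and Ps = 38 + 0.5x; the wedge Ps − Pb = 29 gives 38 + 0.5x − (53.375 - 0.125x) = 29, so x' = 71.
Then Pb = 53.375 − 0.125·71 = 44.5 and Ps = 38 + 0.5·71 = 73.5.
Buyers' price falls by P* − Pb = 50.3 − 44.5 = 5.8; sellers' price rises by Ps − P* = 73.5 − 50.3 = 23.2.
So consumers capture 5.8/29 = 0.2 of each unit of subsidy.

Consumer share = 0.2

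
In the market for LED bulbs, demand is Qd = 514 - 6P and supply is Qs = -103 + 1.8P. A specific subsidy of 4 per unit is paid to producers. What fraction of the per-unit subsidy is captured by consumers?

Pre-subsidy: 514 - 6P = -103 + 1.8P gives P* = 3085/39, Q* = 512/13.
With the subsidy, sellers receive Ps = Pb + 4 for each unit, where Pb is the price buyers pay.
Supply in terms of Pb becomes Qs = -103 + 1.8(Pb + 4) = -95.8 + 1.8Pb. Setting this equal to demand: 514 - 6Pb = -95.8 + 1.8Pb, so Pb = 3049/39.
Sellers receive Ps = 3049/39 + 4 = 3205/39; Q' = 514 − 6·(3049/39) = 584/13.
Buyers' price falls by P* − Pb = 3085/39 − 3049/39 = 12/13; sellers' price rises by Ps − P* = 3205/39 − 3085/39 = 40/13.
So consumers capture (12/13)/4 = 3/13 of each unit of subsidy.

Consumer share = 3/13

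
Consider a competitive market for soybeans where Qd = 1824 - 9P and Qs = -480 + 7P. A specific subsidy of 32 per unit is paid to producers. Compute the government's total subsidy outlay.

Government cost = 20928

Pre-subsidy: 1824 - 9P = -480 + 7P gives P* = 144, Q* = 528.
With the subsidy, sellers receive Ps = Pb + 32 for each unit, where Pb is the price buyers pay.
Supply in terms of Pb becomes Qs = -480 + 7(Pb + 32) = -256 + 7Pb. Setting this equal to demand: 1824 - 9Pb = -256 + 7Pb, so Pb = 130.
Sellers receive Ps = 130 + 32 = 162; Q' = 1824 − 9·130 = 654.
Government outlay = subsidy × quantity = 32 × 654 = 20928.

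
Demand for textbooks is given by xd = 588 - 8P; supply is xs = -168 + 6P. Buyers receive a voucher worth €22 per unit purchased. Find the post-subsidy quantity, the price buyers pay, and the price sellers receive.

x' = 1620/7; buyers pay 312/7; sellers receive 466/7

Pre-subsidy: 588 - 8P = -168 + 6P gives P* = 54, x* = 156.
With the rebate, buyers effectively pay Pb = Ps − 22, where Ps is the price sellers receive.
Demand in terms of Ps becomes xd = 588 − 8(Ps − 22) = 764 - 8Ps. Setting this equal to supply: 764 - 8Ps = -168 + 6Ps, so Ps = 466/7.
Buyers pay Pb = 466/7 − 22 = 312/7; x' = -168 + 6·(466/7) = 1620/7.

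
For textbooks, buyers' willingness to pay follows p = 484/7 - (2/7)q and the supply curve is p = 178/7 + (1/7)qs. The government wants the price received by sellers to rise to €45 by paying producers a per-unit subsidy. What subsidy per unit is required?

Required subsidy s = €15 per unit

At a seller price of 45, quantity supplied is -178 + 7·45 = 137.
Buyers absorb 137 only when they pay pb = 484/7 − (2/7)·137 = 30.
s = ps − pb = 45 − 30 = 15.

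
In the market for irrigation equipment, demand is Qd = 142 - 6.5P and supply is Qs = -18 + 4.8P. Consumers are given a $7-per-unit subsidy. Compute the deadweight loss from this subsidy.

Pre-subsidy: 142 - 6.5P = -18 + 4.8P gives P* = 1600/113, Q* = 5646/113.
With the rebate, buyers effectively pay Pb = Ps − 7, where Ps is the price sellers receive.
Demand in terms of Ps becomes Qd = 142 − 6.5(Ps − 7) = 187.5 - 6.5Ps. Setting this equal to supply: 187.5 - 6.5Ps = -18 + 4.8Ps, so Ps = 2055/113.
Buyers pay Pb = 2055/113 − 7 = 1264/113; Q' = -18 + 4.8·(2055/113) = 7830/113.
The subsidy expands output by 7830/113 − 5646/113 = 2184/113 past the efficient level; on those units the gap between marginal cost and willingness to pay runs from 0 up to 7.
DWL = ½ × 7 × 2184/113 = 7644/113.

Deadweight loss = 7644/113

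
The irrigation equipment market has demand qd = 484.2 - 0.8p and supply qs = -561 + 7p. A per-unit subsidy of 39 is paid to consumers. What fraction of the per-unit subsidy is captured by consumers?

Pre-subsidy: 484.2 - 0.8p = -561 + 7p gives p* = 134, q* = 377.
With the rebate, buyers effectively pay pb = ps − 39, where ps is the price sellers receive.
Demand in terms of ps becomes qd = 484.2 − 0.8(ps − 39) = 515.4 - 0.8ps. Setting this equal to supply: 515.4 - 0.8ps = -561 + 7ps, so ps = 138.
Buyers pay pb = 138 − 39 = 99; q' = -561 + 7·138 = 405.
Buyers' price falls by p* − pb = 134 − 99 = 35; sellers' price rises by ps − p* = 138 − 134 = 4.
So consumers capture 35/39 = 35/39 of each unit of subsidy.

Consumer share = 35/39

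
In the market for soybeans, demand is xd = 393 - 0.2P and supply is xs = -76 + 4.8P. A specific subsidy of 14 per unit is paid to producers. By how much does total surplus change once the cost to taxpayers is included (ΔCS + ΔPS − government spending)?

Net change in total surplus = -18.816

Pre-subsidy: 393 - 0.2P = -76 + 4.8P gives P* = 93.8, x* = 374.24.
With the subsidy, sellers receive Ps = Pb + 14 for each unit, where Pb is the price buyers pay.
Supply in terms of Pb becomes xs = -76 + 4.8(Pb + 14) = -8.8 + 4.8Pb. Setting this equal to demand: 393 - 0.2Pb = -8.8 + 4.8Pb, so Pb = 80.36.
Sellers receive Ps = 80.36 + 14 = 94.36; x' = 393 − 0.2·80.36 = 376.928.
ΔCS = ½(374.24 + 376.928)(93.8 − 80.36) = 5047.84896; ΔPS = ½(374.24 + 376.928)(94.36 − 93.8) = 210.32704.
Government spending = 14 × 376.928 = 5276.992.
Net change = 5047.84896 + 210.32704 − 5276.992 = -18.816. The loss equals the DWL triangle ½·14·2.688.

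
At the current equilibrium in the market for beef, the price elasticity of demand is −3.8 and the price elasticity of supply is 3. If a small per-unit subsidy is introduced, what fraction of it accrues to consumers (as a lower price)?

Consumer share = 15/34

For a small subsidy around the equilibrium, the benefit split depends on the relative slopes, which at a point are proportional to the elasticities.
Buyer share = εs/(εs + |εd|) = 3/(3 + 3.8) = 15/34; seller share = |εd|/(εs + |εd|) = 19/34.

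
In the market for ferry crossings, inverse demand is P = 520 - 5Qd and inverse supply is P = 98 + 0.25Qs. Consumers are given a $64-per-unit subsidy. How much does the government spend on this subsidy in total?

Government cost = 41472/7

Pre-subsidy: 520 - 5Q = 98 + 0.25Q gives Q* = 1688/21 and P* = 2480/21.
With the rebate, buyers effectively pay Pb = Ps − 64, where Ps is the price sellers receive.
On the curves, Pb = 520 - 5Q and Ps = 98 + 0.25Q; the wedge Ps − Pb = 64 gives 98 + 0.25Q − (520 - 5Q) = 64, so Q' = 648/7.
Then Pb = 520 − 5·(648/7) = 400/7 and Ps = 98 + 0.25·(648/7) = 848/7.
Government outlay = subsidy × quantity = 64 × 648/7 = 41472/7.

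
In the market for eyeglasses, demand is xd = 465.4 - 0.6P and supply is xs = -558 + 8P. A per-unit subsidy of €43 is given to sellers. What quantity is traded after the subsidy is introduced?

x' = 418

Pre-subsidy: 465.4 - 0.6P = -558 + 8P gives P* = 119, x* = 394.
With the subsidy, sellers receive Ps = Pb + 43 for each unit, where Pb is the price buyers pay.
Supply in terms of Pb becomes xs = -558 + 8(Pb + 43) = -214 + 8Pb. Setting this equal to demand: 465.4 - 0.6Pb = -214 + 8Pb, so Pb = 79.
Sellers receive Ps = 79 + 43 = 122; x' = 465.4 − 0.6·79 = 418.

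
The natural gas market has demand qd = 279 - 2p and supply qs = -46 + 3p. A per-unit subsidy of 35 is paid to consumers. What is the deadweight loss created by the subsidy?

Deadweight loss = 735

Pre-subsidy: 279 - 2p = -46 + 3p gives p* = 65, q* = 149.
With the rebate, buyers effectively pay pb = ps − 35, where ps is the price sellers receive.
Demand in terms of ps becomes qd = 279 − 2(ps − 35) = 349 - 2ps. Setting this equal to supply: 349 - 2ps = -46 + 3ps, so ps = 79.
Buyers pay pb = 79 − 35 = 44; q' = -46 + 3·79 = 191.
The subsidy expands output by 191 − 149 = 42 past the efficient level; on those units the gap between marginal cost and willingness to pay runs from 0 up to 35.
DWL = ½ × 35 × 42 = 735.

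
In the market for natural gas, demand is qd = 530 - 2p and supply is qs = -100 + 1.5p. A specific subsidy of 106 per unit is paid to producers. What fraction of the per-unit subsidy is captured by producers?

Producer share = 4/7

Pre-subsidy: 530 - 2p = -100 + 1.5p gives p* = 180, q* = 170.
With the subsidy, sellers receive ps = pb + 106 for each unit, where pb is the price buyers pay.
Supply in terms of pb becomes qs = -100 + 1.5(pb + 106) = 59 + 1.5pb. Setting this equal to demand: 530 - 2pb = 59 + 1.5pb, so pb = 942/7.
Sellers receive ps = 942/7 + 106 = 1684/7; q' = 530 − 2·(942/7) = 1826/7.
Buyers' price falls by p* − pb = 180 − 942/7 = 318/7; sellers' price rises by ps − p* = 1684/7 − 180 = 424/7.
So producers capture (424/7)/106 = 4/7 of each unit of subsidy.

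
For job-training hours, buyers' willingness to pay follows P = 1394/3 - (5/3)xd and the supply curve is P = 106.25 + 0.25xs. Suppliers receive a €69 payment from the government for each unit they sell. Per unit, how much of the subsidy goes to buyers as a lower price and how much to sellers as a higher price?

Buyers gain €60 per unit; sellers gain €9 per unit

Pre-subsidy: 1394/3 - (5/3)x = 106.25 + 0.25x gives x* = 187 and P* = 153.
With the subsidy, sellers receive Ps = Pb + 69 for each unit, where Pb is the price buyers pay.
On the curves, Pb = 1394/3 - (5/3)x and Ps = 106.25 + 0.25x; the wedge Ps − Pb = 69 gives 106.25 + 0.25x − (1394/3 - (5/3)x) = 69, so x' = 223.
Then Pb = 1394/3 − (5/3)·223 = 93 and Ps = 106.25 + 0.25·223 = 162.
Buyers' price falls by P* − Pb = 153 − 93 = 60; sellers' price rises by Ps − P* = 162 − 153 = 9.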